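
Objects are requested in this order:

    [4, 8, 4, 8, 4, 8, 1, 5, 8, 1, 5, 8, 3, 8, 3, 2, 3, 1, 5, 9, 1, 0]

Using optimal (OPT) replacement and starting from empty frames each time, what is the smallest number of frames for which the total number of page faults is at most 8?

f=1: 22 faults
f=2: 12 faults
f=3: 9 faults
f=4: 8 faults
f=5: 8 faults
f=6: 8 faults
f=7: 8 faults
f=8: 8 faults
Smallest f with faults ≤ 8 is 4.

4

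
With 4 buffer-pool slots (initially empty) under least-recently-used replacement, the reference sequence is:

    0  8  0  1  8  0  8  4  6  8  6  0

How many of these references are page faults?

5

0: fault, frames [0]
8: fault, frames [0, 8]
0: hit
1: fault, frames [8, 0, 1]
8: hit
0: hit
8: hit
4: fault, frames [1, 0, 8, 4]
6: fault, evict 1, frames [0, 8, 4, 6]
8: hit
6: hit
0: hit
Page faults: 5.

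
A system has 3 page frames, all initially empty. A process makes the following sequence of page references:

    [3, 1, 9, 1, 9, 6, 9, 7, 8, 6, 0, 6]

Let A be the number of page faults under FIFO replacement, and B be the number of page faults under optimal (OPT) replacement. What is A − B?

1

Under FIFO: F F F . . F . F F . F F → 8 faults.
Under OPT: F F F . . F . F F . F . → 7 faults.
A − B = 8 − 7 = 1.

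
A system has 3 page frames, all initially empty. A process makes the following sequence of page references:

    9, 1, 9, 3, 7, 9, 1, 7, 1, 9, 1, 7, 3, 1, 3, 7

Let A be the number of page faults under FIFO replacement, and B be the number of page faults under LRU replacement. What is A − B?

2

Under FIFO: F F . F F F F . . . . . F . . F → 8 faults.
Under LRU: F F . F F . F . . . . . F . . . → 6 faults.
A − B = 8 − 6 = 2.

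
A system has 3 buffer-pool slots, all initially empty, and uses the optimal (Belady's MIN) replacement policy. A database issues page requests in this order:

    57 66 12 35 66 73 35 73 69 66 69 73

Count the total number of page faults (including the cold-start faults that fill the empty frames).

6

57 → miss, frames {57}
66 → miss, frames {57,66}
12 → miss, frames {57,66,12}
35 → miss, evict 12, frames {57,66,35}
66 → hit
73 → miss, evict 57, frames {66,35,73}
35 → hit
73 → hit
69 → miss, evict 35, frames {66,73,69}
66 → hit
69 → hit
73 → hit
Page faults: 6.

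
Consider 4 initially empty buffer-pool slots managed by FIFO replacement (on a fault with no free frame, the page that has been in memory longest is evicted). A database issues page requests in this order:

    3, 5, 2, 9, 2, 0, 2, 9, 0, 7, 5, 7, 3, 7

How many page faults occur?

3 → fault, frames [3]
5 → fault, frames [3, 5]
2 → fault, frames [3, 5, 2]
9 → fault, frames [3, 5, 2, 9]
2 → hit
0 → fault, evict 3, frames [5, 2, 9, 0]
2 → hit
9 → hit
0 → hit
7 → fault, evict 5, frames [2, 9, 0, 7]
5 → fault, evict 2, frames [9, 0, 7, 5]
7 → hit
3 → fault, evict 9, frames [0, 7, 5, 3]
7 → hit
Page faults: 8.

8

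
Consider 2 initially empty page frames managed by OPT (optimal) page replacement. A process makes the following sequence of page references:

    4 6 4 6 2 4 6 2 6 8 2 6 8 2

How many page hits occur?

4: miss, frames (4)
6: miss, frames (4 6)
4: hit
6: hit
2: miss, evict 6, frames (4 2)
4: hit
6: miss, evict 4, frames (2 6)
2: hit
6: hit
8: miss, evict 6, frames (2 8)
2: hit
6: miss, evict 2, frames (8 6)
8: hit
2: miss, evict 6, frames (8 2)
Hits: 7.

7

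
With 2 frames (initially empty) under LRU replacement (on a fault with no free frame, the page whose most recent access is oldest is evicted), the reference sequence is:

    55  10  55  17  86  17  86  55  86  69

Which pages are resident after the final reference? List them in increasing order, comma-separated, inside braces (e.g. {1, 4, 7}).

{69, 86}

55 → fault, frames [55]
10 → fault, frames [55, 10]
55 → hit
17 → fault, evict 10, frames [55, 17]
86 → fault, evict 55, frames [17, 86]
17 → hit
86 → hit
55 → fault, evict 17, frames [86, 55]
86 → hit
69 → fault, evict 55, frames [86, 69]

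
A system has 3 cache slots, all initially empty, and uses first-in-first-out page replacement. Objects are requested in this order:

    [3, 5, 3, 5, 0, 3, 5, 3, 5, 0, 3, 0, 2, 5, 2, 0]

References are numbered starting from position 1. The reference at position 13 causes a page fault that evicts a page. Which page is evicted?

3

pos 1: 3 -> miss, frames {3}
pos 2: 5 -> miss, frames {3,5}
pos 3: 3 -> hit
pos 4: 5 -> hit
pos 5: 0 -> miss, frames {3,5,0}
pos 6: 3 -> hit
pos 7: 5 -> hit
pos 8: 3 -> hit
pos 9: 5 -> hit
pos 10: 0 -> hit
pos 11: 3 -> hit
pos 12: 0 -> hit
pos 13: 2 -> miss, evict 3, frames {5,0,2}
At position 13, page 3 is evicted.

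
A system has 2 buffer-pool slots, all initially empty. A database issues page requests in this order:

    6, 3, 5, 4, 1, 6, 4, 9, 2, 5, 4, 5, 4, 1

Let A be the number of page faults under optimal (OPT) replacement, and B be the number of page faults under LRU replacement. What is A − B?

-2

Under OPT: F F F F F . F F F F . . . F → 10 faults.
Under LRU: F F F F F F F F F F F . . F → 12 faults.
A − B = 10 − 12 = -2.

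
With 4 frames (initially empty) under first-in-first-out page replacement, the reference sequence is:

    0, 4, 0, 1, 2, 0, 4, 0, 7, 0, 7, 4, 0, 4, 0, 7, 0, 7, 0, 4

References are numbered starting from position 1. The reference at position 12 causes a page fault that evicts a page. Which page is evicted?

1

pos 1: 0 → miss, frames (0)
pos 2: 4 → miss, frames (0 4)
pos 3: 0 → hit
pos 4: 1 → miss, frames (0 4 1)
pos 5: 2 → miss, frames (0 4 1 2)
pos 6: 0 → hit
pos 7: 4 → hit
pos 8: 0 → hit
pos 9: 7 → miss, evict 0, frames (4 1 2 7)
pos 10: 0 → miss, evict 4, frames (1 2 7 0)
pos 11: 7 → hit
pos 12: 4 → miss, evict 1, frames (2 7 0 4)
At position 12, page 1 is evicted.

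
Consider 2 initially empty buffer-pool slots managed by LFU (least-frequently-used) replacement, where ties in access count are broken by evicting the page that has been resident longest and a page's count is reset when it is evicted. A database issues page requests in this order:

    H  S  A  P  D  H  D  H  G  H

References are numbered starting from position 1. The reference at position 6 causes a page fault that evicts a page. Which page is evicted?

pos 1: H → fault, frames {H}
pos 2: S → fault, frames {H,S}
pos 3: A → fault, evict H, frames {S,A}
pos 4: P → fault, evict S, frames {A,P}
pos 5: D → fault, evict A, frames {P,D}
pos 6: H → fault, evict P, frames {D,H}
At position 6, page P is evicted.

P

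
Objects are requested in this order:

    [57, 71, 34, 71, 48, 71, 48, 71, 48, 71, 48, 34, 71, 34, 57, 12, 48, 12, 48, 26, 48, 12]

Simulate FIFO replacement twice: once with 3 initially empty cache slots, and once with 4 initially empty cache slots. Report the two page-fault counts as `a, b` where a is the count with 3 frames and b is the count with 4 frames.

3 frames: F F F . F . . . . . . . . . F F . . . F F . → 8 faults.
4 frames: F F F . F . . . . . . . . . . F . . . F . . → 6 faults.
6 < 8: adding a frame reduced faults, as is typical.

8, 6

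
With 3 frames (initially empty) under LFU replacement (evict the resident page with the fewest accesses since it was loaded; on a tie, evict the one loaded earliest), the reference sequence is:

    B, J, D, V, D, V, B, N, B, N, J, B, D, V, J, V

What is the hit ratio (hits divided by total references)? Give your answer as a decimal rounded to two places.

0.31

B: miss, frames (B)
J: miss, frames (B J)
D: miss, frames (B J D)
V: miss, evict B, frames (J D V)
D: hit
V: hit
B: miss, evict J, frames (D V B)
N: miss, evict B, frames (D V N)
B: miss, evict N, frames (D V B)
N: miss, evict B, frames (D V N)
J: miss, evict N, frames (D V J)
B: miss, evict J, frames (D V B)
D: hit
V: hit
J: miss, evict B, frames (D V J)
V: hit
Hits: 5 of 16 references → 5/16 = 0.3125.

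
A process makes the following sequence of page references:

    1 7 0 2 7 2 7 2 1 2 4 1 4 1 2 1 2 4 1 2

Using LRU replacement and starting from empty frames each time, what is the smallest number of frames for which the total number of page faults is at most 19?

2

f=1: 20 faults
f=2: 12 faults
f=3: 6 faults
f=4: 5 faults
f=5: 5 faults
Smallest f with faults ≤ 19 is 2.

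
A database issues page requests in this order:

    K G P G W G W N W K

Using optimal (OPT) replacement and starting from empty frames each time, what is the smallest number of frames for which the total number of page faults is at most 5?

3

f=1: 10 faults
f=2: 6 faults
f=3: 5 faults
f=4: 5 faults
f=5: 5 faults
Smallest f with faults ≤ 5 is 3.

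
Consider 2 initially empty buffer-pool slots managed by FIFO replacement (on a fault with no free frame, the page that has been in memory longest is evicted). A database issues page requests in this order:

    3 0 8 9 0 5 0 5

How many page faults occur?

3 → miss, frames (3)
0 → miss, frames (3 0)
8 → miss, evict 3, frames (0 8)
9 → miss, evict 0, frames (8 9)
0 → miss, evict 8, frames (9 0)
5 → miss, evict 9, frames (0 5)
0 → hit
5 → hit
Page faults: 6.

6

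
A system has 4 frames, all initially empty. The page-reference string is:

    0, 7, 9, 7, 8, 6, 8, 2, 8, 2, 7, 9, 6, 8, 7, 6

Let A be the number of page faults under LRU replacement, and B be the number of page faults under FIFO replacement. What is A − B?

-1

Under LRU: F F F . F F . F . . . F F F . . → 9 faults.
Under FIFO: F F F . F F . F . . F F . F . F → 10 faults.
A − B = 9 − 10 = -1.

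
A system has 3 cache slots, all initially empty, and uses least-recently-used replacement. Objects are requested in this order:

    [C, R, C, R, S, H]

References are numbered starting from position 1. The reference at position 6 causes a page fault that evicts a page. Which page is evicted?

C

pos 1: C -> miss, frames [C]
pos 2: R -> miss, frames [C, R]
pos 3: C -> hit
pos 4: R -> hit
pos 5: S -> miss, frames [C, R, S]
pos 6: H -> miss, evict C, frames [R, S, H]
At position 6, page C is evicted.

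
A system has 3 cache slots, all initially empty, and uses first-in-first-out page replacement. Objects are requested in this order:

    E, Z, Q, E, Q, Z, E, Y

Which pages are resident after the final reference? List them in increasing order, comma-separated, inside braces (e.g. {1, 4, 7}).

{Q, Y, Z}

E → fault, frames {E}
Z → fault, frames {E,Z}
Q → fault, frames {E,Z,Q}
E → hit
Q → hit
Z → hit
E → hit
Y → fault, evict E, frames {Z,Q,Y}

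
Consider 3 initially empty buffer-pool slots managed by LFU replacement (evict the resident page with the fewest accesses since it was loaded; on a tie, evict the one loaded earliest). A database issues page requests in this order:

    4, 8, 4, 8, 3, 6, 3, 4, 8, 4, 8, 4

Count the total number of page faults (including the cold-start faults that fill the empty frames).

4: fault, frames (4)
8: fault, frames (4 8)
4: hit
8: hit
3: fault, frames (4 8 3)
6: fault, evict 3, frames (4 8 6)
3: fault, evict 6, frames (4 8 3)
4: hit
8: hit
4: hit
8: hit
4: hit
Page faults: 5.

5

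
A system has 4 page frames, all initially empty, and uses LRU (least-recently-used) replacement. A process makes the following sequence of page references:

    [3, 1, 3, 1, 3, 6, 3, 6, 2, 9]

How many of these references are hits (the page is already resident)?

5

3 → miss, frames [3]
1 → miss, frames [3, 1]
3 → hit
1 → hit
3 → hit
6 → miss, frames [1, 3, 6]
3 → hit
6 → hit
2 → miss, frames [1, 3, 6, 2]
9 → miss, evict 1, frames [3, 6, 2, 9]
Hits: 5.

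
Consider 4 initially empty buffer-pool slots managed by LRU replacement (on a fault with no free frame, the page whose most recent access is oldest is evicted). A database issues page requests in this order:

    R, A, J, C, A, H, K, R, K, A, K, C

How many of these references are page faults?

8

R: fault, frames {R}
A: fault, frames {R,A}
J: fault, frames {R,A,J}
C: fault, frames {R,A,J,C}
A: hit
H: fault, evict R, frames {J,C,A,H}
K: fault, evict J, frames {C,A,H,K}
R: fault, evict C, frames {A,H,K,R}
K: hit
A: hit
K: hit
C: fault, evict H, frames {R,A,K,C}
Page faults: 8.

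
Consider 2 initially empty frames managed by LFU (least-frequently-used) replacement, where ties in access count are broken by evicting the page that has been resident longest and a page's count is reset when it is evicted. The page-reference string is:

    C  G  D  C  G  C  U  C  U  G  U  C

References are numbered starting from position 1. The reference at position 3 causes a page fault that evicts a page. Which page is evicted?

pos 1: C → miss, frames [C]
pos 2: G → miss, frames [C, G]
pos 3: D → miss, evict C, frames [G, D]
At position 3, page C is evicted.

C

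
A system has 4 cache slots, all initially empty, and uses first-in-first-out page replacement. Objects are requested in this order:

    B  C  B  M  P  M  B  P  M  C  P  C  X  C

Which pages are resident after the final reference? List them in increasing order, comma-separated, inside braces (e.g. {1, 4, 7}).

{C, M, P, X}

B → miss, frames [B]
C → miss, frames [B, C]
B → hit
M → miss, frames [B, C, M]
P → miss, frames [B, C, M, P]
M → hit
B → hit
P → hit
M → hit
C → hit
P → hit
C → hit
X → miss, evict B, frames [C, M, P, X]
C → hit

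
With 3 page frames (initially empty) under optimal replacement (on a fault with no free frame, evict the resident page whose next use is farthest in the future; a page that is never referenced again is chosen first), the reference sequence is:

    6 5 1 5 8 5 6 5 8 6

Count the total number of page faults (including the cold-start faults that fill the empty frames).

6 → fault, frames {6}
5 → fault, frames {6,5}
1 → fault, frames {6,5,1}
5 → hit
8 → fault, evict 1, frames {6,5,8}
5 → hit
6 → hit
5 → hit
8 → hit
6 → hit
Page faults: 4.

4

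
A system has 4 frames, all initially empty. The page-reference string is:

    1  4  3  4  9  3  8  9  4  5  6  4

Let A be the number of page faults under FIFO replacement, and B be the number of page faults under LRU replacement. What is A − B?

1

Under FIFO: F F F . F . F . . F F F → 8 faults.
Under LRU: F F F . F . F . . F F . → 7 faults.
A − B = 8 − 7 = 1.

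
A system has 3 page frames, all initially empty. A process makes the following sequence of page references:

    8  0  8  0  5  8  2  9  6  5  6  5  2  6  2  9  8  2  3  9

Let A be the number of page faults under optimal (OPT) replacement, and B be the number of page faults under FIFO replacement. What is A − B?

-2

Under OPT: F F . . F . F F F . . . . . . F F . F . → 9 faults.
Under FIFO: F F . . F . F F F F . . F . . F F . F . → 11 faults.
A − B = 9 − 11 = -2.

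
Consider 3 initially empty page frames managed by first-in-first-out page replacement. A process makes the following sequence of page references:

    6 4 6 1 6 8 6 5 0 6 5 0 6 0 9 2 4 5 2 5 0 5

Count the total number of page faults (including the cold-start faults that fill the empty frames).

6 -> miss, frames {6}
4 -> miss, frames {6,4}
6 -> hit
1 -> miss, frames {6,4,1}
6 -> hit
8 -> miss, evict 6, frames {4,1,8}
6 -> miss, evict 4, frames {1,8,6}
5 -> miss, evict 1, frames {8,6,5}
0 -> miss, evict 8, frames {6,5,0}
6 -> hit
5 -> hit
0 -> hit
6 -> hit
0 -> hit
9 -> miss, evict 6, frames {5,0,9}
2 -> miss, evict 5, frames {0,9,2}
4 -> miss, evict 0, frames {9,2,4}
5 -> miss, evict 9, frames {2,4,5}
2 -> hit
5 -> hit
0 -> miss, evict 2, frames {4,5,0}
5 -> hit
Page faults: 12.

12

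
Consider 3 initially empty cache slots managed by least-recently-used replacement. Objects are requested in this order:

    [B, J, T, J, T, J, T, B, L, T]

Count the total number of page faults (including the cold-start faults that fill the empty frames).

B: fault, frames (B)
J: fault, frames (B J)
T: fault, frames (B J T)
J: hit
T: hit
J: hit
T: hit
B: hit
L: fault, evict J, frames (T B L)
T: hit
Page faults: 4.

4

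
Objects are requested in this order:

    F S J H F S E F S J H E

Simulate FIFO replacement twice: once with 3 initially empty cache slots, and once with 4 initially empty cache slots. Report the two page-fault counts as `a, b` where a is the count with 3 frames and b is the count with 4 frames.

3 frames: F F F F F F F . . F F . → 9 faults.
4 frames: F F F F . . F F F F F F → 10 faults.
10 > 9: adding a frame increased faults — Belady's anomaly.

9, 10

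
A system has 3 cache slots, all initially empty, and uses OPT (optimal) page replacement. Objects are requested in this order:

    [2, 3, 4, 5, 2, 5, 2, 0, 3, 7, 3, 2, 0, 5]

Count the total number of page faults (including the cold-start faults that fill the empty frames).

8

2 → miss, frames [2]
3 → miss, frames [2, 3]
4 → miss, frames [2, 3, 4]
5 → miss, evict 4, frames [2, 3, 5]
2 → hit
5 → hit
2 → hit
0 → miss, evict 5, frames [2, 3, 0]
3 → hit
7 → miss, evict 0, frames [2, 3, 7]
3 → hit
2 → hit
0 → miss, evict 7, frames [2, 3, 0]
5 → miss, evict 0, frames [2, 3, 5]
Page faults: 8.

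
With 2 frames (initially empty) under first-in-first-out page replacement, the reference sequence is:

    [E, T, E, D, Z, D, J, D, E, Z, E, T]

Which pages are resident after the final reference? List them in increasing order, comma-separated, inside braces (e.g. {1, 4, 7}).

E -> miss, frames {E}
T -> miss, frames {E,T}
E -> hit
D -> miss, evict E, frames {T,D}
Z -> miss, evict T, frames {D,Z}
D -> hit
J -> miss, evict D, frames {Z,J}
D -> miss, evict Z, frames {J,D}
E -> miss, evict J, frames {D,E}
Z -> miss, evict D, frames {E,Z}
E -> hit
T -> miss, evict E, frames {Z,T}

{T, Z}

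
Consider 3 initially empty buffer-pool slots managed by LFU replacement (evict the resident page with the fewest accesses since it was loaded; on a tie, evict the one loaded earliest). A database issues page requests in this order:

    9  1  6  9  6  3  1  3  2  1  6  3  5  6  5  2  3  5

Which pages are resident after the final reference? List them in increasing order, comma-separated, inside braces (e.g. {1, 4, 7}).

{3, 5, 6}

9: miss, frames (9)
1: miss, frames (9 1)
6: miss, frames (9 1 6)
9: hit
6: hit
3: miss, evict 1, frames (9 6 3)
1: miss, evict 3, frames (9 6 1)
3: miss, evict 1, frames (9 6 3)
2: miss, evict 3, frames (9 6 2)
1: miss, evict 2, frames (9 6 1)
6: hit
3: miss, evict 1, frames (9 6 3)
5: miss, evict 3, frames (9 6 5)
6: hit
5: hit
2: miss, evict 9, frames (6 5 2)
3: miss, evict 2, frames (6 5 3)
5: hit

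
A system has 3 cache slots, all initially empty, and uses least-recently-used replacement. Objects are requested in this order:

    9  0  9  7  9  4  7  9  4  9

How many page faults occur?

4

9: miss, frames [9]
0: miss, frames [9, 0]
9: hit
7: miss, frames [0, 9, 7]
9: hit
4: miss, evict 0, frames [7, 9, 4]
7: hit
9: hit
4: hit
9: hit
Page faults: 4.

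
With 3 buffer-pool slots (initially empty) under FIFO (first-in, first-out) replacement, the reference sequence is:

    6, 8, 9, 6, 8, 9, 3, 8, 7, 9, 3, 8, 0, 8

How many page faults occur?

7

6: fault, frames [6]
8: fault, frames [6, 8]
9: fault, frames [6, 8, 9]
6: hit
8: hit
9: hit
3: fault, evict 6, frames [8, 9, 3]
8: hit
7: fault, evict 8, frames [9, 3, 7]
9: hit
3: hit
8: fault, evict 9, frames [3, 7, 8]
0: fault, evict 3, frames [7, 8, 0]
8: hit
Page faults: 7.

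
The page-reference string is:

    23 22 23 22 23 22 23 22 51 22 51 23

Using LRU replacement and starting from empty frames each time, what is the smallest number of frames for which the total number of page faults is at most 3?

f=1: 12 faults
f=2: 4 faults
f=3: 3 faults
Smallest f with faults ≤ 3 is 3.

3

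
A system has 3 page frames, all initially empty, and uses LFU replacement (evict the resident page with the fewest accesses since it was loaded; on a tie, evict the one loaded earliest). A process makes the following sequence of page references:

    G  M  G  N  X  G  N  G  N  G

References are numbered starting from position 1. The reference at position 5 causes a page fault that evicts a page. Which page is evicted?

pos 1: G -> fault, frames [G]
pos 2: M -> fault, frames [G, M]
pos 3: G -> hit
pos 4: N -> fault, frames [G, M, N]
pos 5: X -> fault, evict M, frames [G, N, X]
At position 5, page M is evicted.

M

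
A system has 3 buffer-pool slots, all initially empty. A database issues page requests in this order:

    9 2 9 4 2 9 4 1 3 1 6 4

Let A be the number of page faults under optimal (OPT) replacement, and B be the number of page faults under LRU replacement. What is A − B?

Under OPT: F F . F . . . F F . F . → 6 faults.
Under LRU: F F . F . . . F F . F F → 7 faults.
A − B = 6 − 7 = -1.

-1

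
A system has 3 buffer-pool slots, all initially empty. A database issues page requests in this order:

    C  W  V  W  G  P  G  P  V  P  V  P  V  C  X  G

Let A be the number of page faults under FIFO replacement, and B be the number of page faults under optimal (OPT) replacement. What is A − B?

1

Under FIFO: F F F . F F . . . . . . . F F F → 8 faults.
Under OPT: F F F . F F . . . . . . . F F . → 7 faults.
A − B = 8 − 7 = 1.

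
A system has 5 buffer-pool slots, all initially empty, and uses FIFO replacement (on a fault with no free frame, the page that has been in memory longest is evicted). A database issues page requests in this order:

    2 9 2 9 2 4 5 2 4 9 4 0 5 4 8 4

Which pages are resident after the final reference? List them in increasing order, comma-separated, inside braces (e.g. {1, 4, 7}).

2 → fault, frames (2)
9 → fault, frames (2 9)
2 → hit
9 → hit
2 → hit
4 → fault, frames (2 9 4)
5 → fault, frames (2 9 4 5)
2 → hit
4 → hit
9 → hit
4 → hit
0 → fault, frames (2 9 4 5 0)
5 → hit
4 → hit
8 → fault, evict 2, frames (9 4 5 0 8)
4 → hit

{0, 4, 5, 8, 9}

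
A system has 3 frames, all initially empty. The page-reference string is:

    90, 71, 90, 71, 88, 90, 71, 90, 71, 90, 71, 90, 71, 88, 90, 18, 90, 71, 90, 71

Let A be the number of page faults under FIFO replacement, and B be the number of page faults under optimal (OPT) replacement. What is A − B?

2

Under FIFO: F F . . F . . . . . . . . . . F F F . . → 6 faults.
Under OPT: F F . . F . . . . . . . . . . F . . . . → 4 faults.
A − B = 6 − 4 = 2.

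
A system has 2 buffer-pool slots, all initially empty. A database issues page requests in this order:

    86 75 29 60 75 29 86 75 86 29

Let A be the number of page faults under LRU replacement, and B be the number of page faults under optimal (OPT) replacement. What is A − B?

2

Under LRU: F F F F F F F F . F → 9 faults.
Under OPT: F F F F . F F . . F → 7 faults.
A − B = 9 − 7 = 2.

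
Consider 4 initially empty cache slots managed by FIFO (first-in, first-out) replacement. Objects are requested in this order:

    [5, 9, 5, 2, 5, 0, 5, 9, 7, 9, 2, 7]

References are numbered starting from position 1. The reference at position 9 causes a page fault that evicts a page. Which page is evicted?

pos 1: 5 → miss, frames [5]
pos 2: 9 → miss, frames [5, 9]
pos 3: 5 → hit
pos 4: 2 → miss, frames [5, 9, 2]
pos 5: 5 → hit
pos 6: 0 → miss, frames [5, 9, 2, 0]
pos 7: 5 → hit
pos 8: 9 → hit
pos 9: 7 → miss, evict 5, frames [9, 2, 0, 7]
At position 9, page 5 is evicted.

5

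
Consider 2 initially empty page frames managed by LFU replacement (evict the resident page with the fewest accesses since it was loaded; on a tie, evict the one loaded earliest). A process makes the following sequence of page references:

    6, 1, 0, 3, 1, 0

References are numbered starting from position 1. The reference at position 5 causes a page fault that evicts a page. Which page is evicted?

0

pos 1: 6 → miss, frames [6]
pos 2: 1 → miss, frames [6, 1]
pos 3: 0 → miss, evict 6, frames [1, 0]
pos 4: 3 → miss, evict 1, frames [0, 3]
pos 5: 1 → miss, evict 0, frames [3, 1]
At position 5, page 0 is evicted.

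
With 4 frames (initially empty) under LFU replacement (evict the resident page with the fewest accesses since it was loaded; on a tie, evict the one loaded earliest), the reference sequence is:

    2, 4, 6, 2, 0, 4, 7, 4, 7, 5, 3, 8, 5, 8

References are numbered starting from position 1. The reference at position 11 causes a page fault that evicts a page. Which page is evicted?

pos 1: 2 → miss, frames {2}
pos 2: 4 → miss, frames {2,4}
pos 3: 6 → miss, frames {2,4,6}
pos 4: 2 → hit
pos 5: 0 → miss, frames {2,4,6,0}
pos 6: 4 → hit
pos 7: 7 → miss, evict 6, frames {2,4,0,7}
pos 8: 4 → hit
pos 9: 7 → hit
pos 10: 5 → miss, evict 0, frames {2,4,7,5}
pos 11: 3 → miss, evict 5, frames {2,4,7,3}
At position 11, page 5 is evicted.

5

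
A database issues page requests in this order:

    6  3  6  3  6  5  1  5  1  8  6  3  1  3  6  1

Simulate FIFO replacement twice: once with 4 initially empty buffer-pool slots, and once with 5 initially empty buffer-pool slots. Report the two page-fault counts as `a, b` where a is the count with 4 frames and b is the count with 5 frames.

7, 5

4 frames: F F . . . F F . . F F F . . . . → 7 faults.
5 frames: F F . . . F F . . F . . . . . . → 5 faults.
5 < 7: adding a frame reduced faults, as is typical.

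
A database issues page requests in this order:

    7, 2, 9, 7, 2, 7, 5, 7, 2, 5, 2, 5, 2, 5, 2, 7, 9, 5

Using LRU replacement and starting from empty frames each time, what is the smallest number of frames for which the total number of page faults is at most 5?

4

f=1: 18 faults
f=2: 11 faults
f=3: 6 faults
f=4: 4 faults
Smallest f with faults ≤ 5 is 4.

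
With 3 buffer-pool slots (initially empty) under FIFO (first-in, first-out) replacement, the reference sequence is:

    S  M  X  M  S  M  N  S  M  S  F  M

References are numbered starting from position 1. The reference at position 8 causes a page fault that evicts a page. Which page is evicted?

pos 1: S -> miss, frames {S}
pos 2: M -> miss, frames {S,M}
pos 3: X -> miss, frames {S,M,X}
pos 4: M -> hit
pos 5: S -> hit
pos 6: M -> hit
pos 7: N -> miss, evict S, frames {M,X,N}
pos 8: S -> miss, evict M, frames {X,N,S}
At position 8, page M is evicted.

M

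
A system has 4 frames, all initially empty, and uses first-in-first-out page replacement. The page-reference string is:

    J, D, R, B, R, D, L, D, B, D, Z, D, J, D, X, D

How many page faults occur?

9

J → fault, frames (J)
D → fault, frames (J D)
R → fault, frames (J D R)
B → fault, frames (J D R B)
R → hit
D → hit
L → fault, evict J, frames (D R B L)
D → hit
B → hit
D → hit
Z → fault, evict D, frames (R B L Z)
D → fault, evict R, frames (B L Z D)
J → fault, evict B, frames (L Z D J)
D → hit
X → fault, evict L, frames (Z D J X)
D → hit
Page faults: 9.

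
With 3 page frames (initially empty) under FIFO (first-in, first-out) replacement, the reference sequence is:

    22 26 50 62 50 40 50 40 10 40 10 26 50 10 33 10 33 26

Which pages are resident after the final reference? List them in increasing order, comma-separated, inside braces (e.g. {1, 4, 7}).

22 → fault, frames {22}
26 → fault, frames {22,26}
50 → fault, frames {22,26,50}
62 → fault, evict 22, frames {26,50,62}
50 → hit
40 → fault, evict 26, frames {50,62,40}
50 → hit
40 → hit
10 → fault, evict 50, frames {62,40,10}
40 → hit
10 → hit
26 → fault, evict 62, frames {40,10,26}
50 → fault, evict 40, frames {10,26,50}
10 → hit
33 → fault, evict 10, frames {26,50,33}
10 → fault, evict 26, frames {50,33,10}
33 → hit
26 → fault, evict 50, frames {33,10,26}

{10, 26, 33}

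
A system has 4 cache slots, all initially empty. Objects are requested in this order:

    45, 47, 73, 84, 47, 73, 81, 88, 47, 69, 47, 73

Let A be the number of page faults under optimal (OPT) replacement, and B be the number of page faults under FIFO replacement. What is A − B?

-2

Under OPT: F F F F . . F F . F . . → 7 faults.
Under FIFO: F F F F . . F F F F . F → 9 faults.
A − B = 7 − 9 = -2.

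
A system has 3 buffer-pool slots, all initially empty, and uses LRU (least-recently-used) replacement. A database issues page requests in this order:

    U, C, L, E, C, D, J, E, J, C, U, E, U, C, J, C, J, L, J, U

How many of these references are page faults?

13

U -> fault, frames {U}
C -> fault, frames {U,C}
L -> fault, frames {U,C,L}
E -> fault, evict U, frames {C,L,E}
C -> hit
D -> fault, evict L, frames {E,C,D}
J -> fault, evict E, frames {C,D,J}
E -> fault, evict C, frames {D,J,E}
J -> hit
C -> fault, evict D, frames {E,J,C}
U -> fault, evict E, frames {J,C,U}
E -> fault, evict J, frames {C,U,E}
U -> hit
C -> hit
J -> fault, evict E, frames {U,C,J}
C -> hit
J -> hit
L -> fault, evict U, frames {C,J,L}
J -> hit
U -> fault, evict C, frames {L,J,U}
Page faults: 13.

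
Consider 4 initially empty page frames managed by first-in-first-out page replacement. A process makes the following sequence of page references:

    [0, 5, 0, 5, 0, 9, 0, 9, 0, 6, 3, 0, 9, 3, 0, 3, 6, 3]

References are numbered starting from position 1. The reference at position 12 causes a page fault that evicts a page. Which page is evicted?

5

pos 1: 0 -> miss, frames (0)
pos 2: 5 -> miss, frames (0 5)
pos 3: 0 -> hit
pos 4: 5 -> hit
pos 5: 0 -> hit
pos 6: 9 -> miss, frames (0 5 9)
pos 7: 0 -> hit
pos 8: 9 -> hit
pos 9: 0 -> hit
pos 10: 6 -> miss, frames (0 5 9 6)
pos 11: 3 -> miss, evict 0, frames (5 9 6 3)
pos 12: 0 -> miss, evict 5, frames (9 6 3 0)
At position 12, page 5 is evicted.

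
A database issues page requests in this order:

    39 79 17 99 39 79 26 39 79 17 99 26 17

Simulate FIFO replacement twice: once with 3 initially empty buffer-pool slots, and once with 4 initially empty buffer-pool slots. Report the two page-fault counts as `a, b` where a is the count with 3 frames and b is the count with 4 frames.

9, 10

3 frames: F F F F F F F . . F F . . → 9 faults.
4 frames: F F F F . . F F F F F F . → 10 faults.
10 > 9: adding a frame increased faults — Belady's anomaly.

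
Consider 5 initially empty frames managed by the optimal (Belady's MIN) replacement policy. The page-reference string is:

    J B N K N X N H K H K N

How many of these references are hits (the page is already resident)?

6

J: miss, frames {J}
B: miss, frames {J,B}
N: miss, frames {J,B,N}
K: miss, frames {J,B,N,K}
N: hit
X: miss, frames {J,B,N,K,X}
N: hit
H: miss, evict X, frames {J,B,N,K,H}
K: hit
H: hit
K: hit
N: hit
Hits: 6.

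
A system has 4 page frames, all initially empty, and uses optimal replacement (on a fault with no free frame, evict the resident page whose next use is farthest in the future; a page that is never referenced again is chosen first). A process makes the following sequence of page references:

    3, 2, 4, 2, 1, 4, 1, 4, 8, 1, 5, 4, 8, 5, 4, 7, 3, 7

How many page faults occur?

7

3 → fault, frames [3]
2 → fault, frames [3, 2]
4 → fault, frames [3, 2, 4]
2 → hit
1 → fault, frames [3, 2, 4, 1]
4 → hit
1 → hit
4 → hit
8 → fault, evict 2, frames [3, 4, 1, 8]
1 → hit
5 → fault, evict 1, frames [3, 4, 8, 5]
4 → hit
8 → hit
5 → hit
4 → hit
7 → fault, evict 5, frames [3, 4, 8, 7]
3 → hit
7 → hit
Page faults: 7.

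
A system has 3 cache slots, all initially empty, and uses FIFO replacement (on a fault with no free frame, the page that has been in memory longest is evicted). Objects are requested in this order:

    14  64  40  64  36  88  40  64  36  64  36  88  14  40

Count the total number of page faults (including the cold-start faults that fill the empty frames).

14 → miss, frames {14}
64 → miss, frames {14,64}
40 → miss, frames {14,64,40}
64 → hit
36 → miss, evict 14, frames {64,40,36}
88 → miss, evict 64, frames {40,36,88}
40 → hit
64 → miss, evict 40, frames {36,88,64}
36 → hit
64 → hit
36 → hit
88 → hit
14 → miss, evict 36, frames {88,64,14}
40 → miss, evict 88, frames {64,14,40}
Page faults: 8.

8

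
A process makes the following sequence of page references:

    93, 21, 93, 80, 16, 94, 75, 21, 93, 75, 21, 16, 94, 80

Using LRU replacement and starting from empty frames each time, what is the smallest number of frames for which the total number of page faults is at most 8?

6

f=1: 14 faults
f=2: 13 faults
f=3: 11 faults
f=4: 11 faults
f=5: 9 faults
f=6: 6 faults
Smallest f with faults ≤ 8 is 6.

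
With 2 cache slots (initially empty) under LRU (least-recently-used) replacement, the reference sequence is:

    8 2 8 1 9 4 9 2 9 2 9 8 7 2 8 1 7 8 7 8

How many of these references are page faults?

8 → fault, frames {8}
2 → fault, frames {8,2}
8 → hit
1 → fault, evict 2, frames {8,1}
9 → fault, evict 8, frames {1,9}
4 → fault, evict 1, frames {9,4}
9 → hit
2 → fault, evict 4, frames {9,2}
9 → hit
2 → hit
9 → hit
8 → fault, evict 2, frames {9,8}
7 → fault, evict 9, frames {8,7}
2 → fault, evict 8, frames {7,2}
8 → fault, evict 7, frames {2,8}
1 → fault, evict 2, frames {8,1}
7 → fault, evict 8, frames {1,7}
8 → fault, evict 1, frames {7,8}
7 → hit
8 → hit
Page faults: 13.

13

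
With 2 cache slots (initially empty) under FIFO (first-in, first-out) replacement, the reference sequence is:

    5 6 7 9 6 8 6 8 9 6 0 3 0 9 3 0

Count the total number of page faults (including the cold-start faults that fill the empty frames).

12

5 -> fault, frames [5]
6 -> fault, frames [5, 6]
7 -> fault, evict 5, frames [6, 7]
9 -> fault, evict 6, frames [7, 9]
6 -> fault, evict 7, frames [9, 6]
8 -> fault, evict 9, frames [6, 8]
6 -> hit
8 -> hit
9 -> fault, evict 6, frames [8, 9]
6 -> fault, evict 8, frames [9, 6]
0 -> fault, evict 9, frames [6, 0]
3 -> fault, evict 6, frames [0, 3]
0 -> hit
9 -> fault, evict 0, frames [3, 9]
3 -> hit
0 -> fault, evict 3, frames [9, 0]
Page faults: 12.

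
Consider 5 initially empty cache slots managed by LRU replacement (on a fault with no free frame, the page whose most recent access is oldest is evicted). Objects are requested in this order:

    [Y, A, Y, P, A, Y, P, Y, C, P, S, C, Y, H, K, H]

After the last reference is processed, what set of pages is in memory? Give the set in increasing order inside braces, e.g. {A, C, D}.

{C, H, K, S, Y}

Y -> miss, frames {Y}
A -> miss, frames {Y,A}
Y -> hit
P -> miss, frames {A,Y,P}
A -> hit
Y -> hit
P -> hit
Y -> hit
C -> miss, frames {A,P,Y,C}
P -> hit
S -> miss, frames {A,Y,C,P,S}
C -> hit
Y -> hit
H -> miss, evict A, frames {P,S,C,Y,H}
K -> miss, evict P, frames {S,C,Y,H,K}
H -> hit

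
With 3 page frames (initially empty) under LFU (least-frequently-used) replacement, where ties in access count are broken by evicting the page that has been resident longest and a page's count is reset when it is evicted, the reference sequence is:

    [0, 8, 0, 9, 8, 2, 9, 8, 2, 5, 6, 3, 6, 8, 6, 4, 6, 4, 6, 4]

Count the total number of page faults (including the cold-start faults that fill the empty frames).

11

0: fault, frames [0]
8: fault, frames [0, 8]
0: hit
9: fault, frames [0, 8, 9]
8: hit
2: fault, evict 9, frames [0, 8, 2]
9: fault, evict 2, frames [0, 8, 9]
8: hit
2: fault, evict 9, frames [0, 8, 2]
5: fault, evict 2, frames [0, 8, 5]
6: fault, evict 5, frames [0, 8, 6]
3: fault, evict 6, frames [0, 8, 3]
6: fault, evict 3, frames [0, 8, 6]
8: hit
6: hit
4: fault, evict 0, frames [8, 6, 4]
6: hit
4: hit
6: hit
4: hit
Page faults: 11.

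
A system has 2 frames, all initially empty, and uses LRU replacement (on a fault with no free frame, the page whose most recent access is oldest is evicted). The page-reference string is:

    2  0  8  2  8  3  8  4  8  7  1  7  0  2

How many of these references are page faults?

10

2 → fault, frames (2)
0 → fault, frames (2 0)
8 → fault, evict 2, frames (0 8)
2 → fault, evict 0, frames (8 2)
8 → hit
3 → fault, evict 2, frames (8 3)
8 → hit
4 → fault, evict 3, frames (8 4)
8 → hit
7 → fault, evict 4, frames (8 7)
1 → fault, evict 8, frames (7 1)
7 → hit
0 → fault, evict 1, frames (7 0)
2 → fault, evict 7, frames (0 2)
Page faults: 10.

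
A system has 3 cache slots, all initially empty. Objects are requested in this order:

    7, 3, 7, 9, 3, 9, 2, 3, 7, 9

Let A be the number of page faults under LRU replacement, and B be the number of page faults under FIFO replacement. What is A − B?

1

Under LRU: F F . F . . F . F F → 6 faults.
Under FIFO: F F . F . . F . F . → 5 faults.
A − B = 6 − 5 = 1.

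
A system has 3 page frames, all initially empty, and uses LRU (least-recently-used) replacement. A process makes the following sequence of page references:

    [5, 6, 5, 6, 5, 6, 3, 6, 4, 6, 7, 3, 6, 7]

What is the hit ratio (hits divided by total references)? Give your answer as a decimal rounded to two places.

0.57

5 → miss, frames [5]
6 → miss, frames [5, 6]
5 → hit
6 → hit
5 → hit
6 → hit
3 → miss, frames [5, 6, 3]
6 → hit
4 → miss, evict 5, frames [3, 6, 4]
6 → hit
7 → miss, evict 3, frames [4, 6, 7]
3 → miss, evict 4, frames [6, 7, 3]
6 → hit
7 → hit
Hits: 8 of 14 references → 8/14 = 0.5714.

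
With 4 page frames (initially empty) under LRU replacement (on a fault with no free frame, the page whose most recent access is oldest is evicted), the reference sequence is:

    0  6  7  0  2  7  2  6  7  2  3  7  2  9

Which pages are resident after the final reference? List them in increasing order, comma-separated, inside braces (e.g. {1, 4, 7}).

0 -> miss, frames (0)
6 -> miss, frames (0 6)
7 -> miss, frames (0 6 7)
0 -> hit
2 -> miss, frames (6 7 0 2)
7 -> hit
2 -> hit
6 -> hit
7 -> hit
2 -> hit
3 -> miss, evict 0, frames (6 7 2 3)
7 -> hit
2 -> hit
9 -> miss, evict 6, frames (3 7 2 9)

{2, 3, 7, 9}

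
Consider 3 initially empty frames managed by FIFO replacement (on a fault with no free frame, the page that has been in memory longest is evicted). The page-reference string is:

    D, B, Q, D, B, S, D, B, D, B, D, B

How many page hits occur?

6

D -> miss, frames (D)
B -> miss, frames (D B)
Q -> miss, frames (D B Q)
D -> hit
B -> hit
S -> miss, evict D, frames (B Q S)
D -> miss, evict B, frames (Q S D)
B -> miss, evict Q, frames (S D B)
D -> hit
B -> hit
D -> hit
B -> hit
Hits: 6.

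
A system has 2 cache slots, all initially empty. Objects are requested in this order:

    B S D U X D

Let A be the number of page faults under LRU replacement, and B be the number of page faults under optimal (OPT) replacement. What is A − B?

Under LRU: F F F F F F → 6 faults.
Under OPT: F F F F F . → 5 faults.
A − B = 6 − 5 = 1.

1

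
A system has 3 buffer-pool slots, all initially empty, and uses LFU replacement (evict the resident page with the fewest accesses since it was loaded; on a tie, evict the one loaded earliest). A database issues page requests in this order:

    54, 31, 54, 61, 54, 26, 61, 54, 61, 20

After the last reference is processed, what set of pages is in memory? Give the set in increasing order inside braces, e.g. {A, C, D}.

54: miss, frames [54]
31: miss, frames [54, 31]
54: hit
61: miss, frames [54, 31, 61]
54: hit
26: miss, evict 31, frames [54, 61, 26]
61: hit
54: hit
61: hit
20: miss, evict 26, frames [54, 61, 20]

{20, 54, 61}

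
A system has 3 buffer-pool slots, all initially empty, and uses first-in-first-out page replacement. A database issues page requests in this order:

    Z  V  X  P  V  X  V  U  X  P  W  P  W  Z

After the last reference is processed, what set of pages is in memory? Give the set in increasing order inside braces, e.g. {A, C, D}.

Z: miss, frames (Z)
V: miss, frames (Z V)
X: miss, frames (Z V X)
P: miss, evict Z, frames (V X P)
V: hit
X: hit
V: hit
U: miss, evict V, frames (X P U)
X: hit
P: hit
W: miss, evict X, frames (P U W)
P: hit
W: hit
Z: miss, evict P, frames (U W Z)

{U, W, Z}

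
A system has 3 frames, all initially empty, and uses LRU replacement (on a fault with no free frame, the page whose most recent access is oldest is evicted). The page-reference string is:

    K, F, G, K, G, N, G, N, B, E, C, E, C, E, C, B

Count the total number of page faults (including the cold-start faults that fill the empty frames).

7

K → fault, frames {K}
F → fault, frames {K,F}
G → fault, frames {K,F,G}
K → hit
G → hit
N → fault, evict F, frames {K,G,N}
G → hit
N → hit
B → fault, evict K, frames {G,N,B}
E → fault, evict G, frames {N,B,E}
C → fault, evict N, frames {B,E,C}
E → hit
C → hit
E → hit
C → hit
B → hit
Page faults: 7.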